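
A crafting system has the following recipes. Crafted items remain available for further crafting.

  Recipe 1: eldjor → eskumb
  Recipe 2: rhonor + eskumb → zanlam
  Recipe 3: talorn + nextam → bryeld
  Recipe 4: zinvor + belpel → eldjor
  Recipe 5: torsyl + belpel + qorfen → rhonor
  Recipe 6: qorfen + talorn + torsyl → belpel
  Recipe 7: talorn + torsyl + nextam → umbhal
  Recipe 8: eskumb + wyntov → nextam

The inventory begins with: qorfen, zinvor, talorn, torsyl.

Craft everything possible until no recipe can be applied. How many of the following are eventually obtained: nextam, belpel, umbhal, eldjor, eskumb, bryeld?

qorfen + talorn + torsyl → belpel (Recipe 6).
zinvor + belpel → eldjor (Recipe 4).
Using Recipe 1, eldjor makes eskumb.
nextam would need eskumb and wyntov (Recipe 8), but wyntov is never obtained.
belpel: reached.
umbhal would need talorn, torsyl, and nextam (Recipe 7), but nextam is never obtained.
eldjor: reached.
eskumb: reached.
bryeld would need talorn and nextam (Recipe 3), but nextam is never obtained.
Reached: belpel, eldjor, and eskumb — 3 of the 6.

3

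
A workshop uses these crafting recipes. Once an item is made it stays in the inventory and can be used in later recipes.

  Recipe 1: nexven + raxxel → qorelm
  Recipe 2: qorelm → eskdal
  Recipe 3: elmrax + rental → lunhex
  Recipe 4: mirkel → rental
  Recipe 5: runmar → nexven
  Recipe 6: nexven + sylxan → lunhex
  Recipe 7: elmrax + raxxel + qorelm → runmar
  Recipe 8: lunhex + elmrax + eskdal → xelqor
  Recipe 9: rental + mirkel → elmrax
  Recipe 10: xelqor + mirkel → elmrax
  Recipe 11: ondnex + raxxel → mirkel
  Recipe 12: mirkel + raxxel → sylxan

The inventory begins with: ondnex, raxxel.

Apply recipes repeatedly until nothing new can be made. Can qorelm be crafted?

No

qorelm would need nexven and raxxel (Recipe 1), but nexven is never obtained.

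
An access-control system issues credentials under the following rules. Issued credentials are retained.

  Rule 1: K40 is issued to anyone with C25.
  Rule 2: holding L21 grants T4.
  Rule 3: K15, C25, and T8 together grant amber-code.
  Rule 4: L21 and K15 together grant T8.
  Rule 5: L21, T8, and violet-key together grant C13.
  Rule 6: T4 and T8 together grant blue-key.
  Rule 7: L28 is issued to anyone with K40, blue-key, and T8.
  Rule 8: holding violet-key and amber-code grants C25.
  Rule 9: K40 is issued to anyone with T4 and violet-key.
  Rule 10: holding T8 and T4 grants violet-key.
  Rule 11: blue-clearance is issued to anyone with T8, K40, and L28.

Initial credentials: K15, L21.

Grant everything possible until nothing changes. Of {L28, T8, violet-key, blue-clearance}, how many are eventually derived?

4

Holding L21 and K15 grants T8 (Rule 4).
Holding L21 grants T4 (Rule 2).
Holding T4 and T8 grants blue-key (Rule 6).
Holding T8 and T4 grants violet-key (Rule 10).
Holding T4 and violet-key grants K40 (Rule 9).
Holding K40, blue-key, and T8 grants L28 (Rule 7).
Holding T8, K40, and L28 grants blue-clearance (Rule 11).
L28: reached.
T8: reached.
violet-key: reached.
blue-clearance: reached.
All 4 are reached.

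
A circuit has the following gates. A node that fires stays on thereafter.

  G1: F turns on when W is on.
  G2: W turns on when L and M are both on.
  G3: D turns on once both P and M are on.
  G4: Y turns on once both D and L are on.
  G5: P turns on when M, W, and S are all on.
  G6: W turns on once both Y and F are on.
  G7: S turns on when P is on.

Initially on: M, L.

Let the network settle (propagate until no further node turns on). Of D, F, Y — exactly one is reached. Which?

F

L and M are on, so W turns on (G2).
G1: W on → F on.
D would need P and M (G3), but P never turns on. Y would need D and L (G4), but D never turns on.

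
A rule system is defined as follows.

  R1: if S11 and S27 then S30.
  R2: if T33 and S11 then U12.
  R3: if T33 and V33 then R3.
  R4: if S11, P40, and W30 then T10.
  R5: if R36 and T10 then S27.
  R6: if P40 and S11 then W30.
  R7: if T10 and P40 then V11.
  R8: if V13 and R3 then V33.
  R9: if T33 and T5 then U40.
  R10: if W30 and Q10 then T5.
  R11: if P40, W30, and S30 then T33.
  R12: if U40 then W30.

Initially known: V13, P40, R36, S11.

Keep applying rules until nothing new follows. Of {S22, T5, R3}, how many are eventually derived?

No rule produces S22, and it is not given.
T5 would need W30 and Q10 (R10), but Q10 is never established.
R3 would need T33 and V33 (R3), but V33 is never established.
None of the 3 are reached.

0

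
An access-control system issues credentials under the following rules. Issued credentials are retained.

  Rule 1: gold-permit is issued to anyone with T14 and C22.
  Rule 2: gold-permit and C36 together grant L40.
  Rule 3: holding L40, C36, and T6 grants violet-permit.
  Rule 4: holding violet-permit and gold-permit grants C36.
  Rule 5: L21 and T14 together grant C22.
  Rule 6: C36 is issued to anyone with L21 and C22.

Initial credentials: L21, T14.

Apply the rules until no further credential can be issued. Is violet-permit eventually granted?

No

violet-permit would need L40, C36, and T6 (Rule 3), but T6 is never granted.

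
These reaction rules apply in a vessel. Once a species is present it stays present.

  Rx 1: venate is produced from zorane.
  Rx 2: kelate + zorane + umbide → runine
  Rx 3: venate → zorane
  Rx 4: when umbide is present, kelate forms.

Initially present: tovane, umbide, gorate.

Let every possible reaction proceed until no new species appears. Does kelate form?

umbide present → kelate forms (Rx 4).

Yes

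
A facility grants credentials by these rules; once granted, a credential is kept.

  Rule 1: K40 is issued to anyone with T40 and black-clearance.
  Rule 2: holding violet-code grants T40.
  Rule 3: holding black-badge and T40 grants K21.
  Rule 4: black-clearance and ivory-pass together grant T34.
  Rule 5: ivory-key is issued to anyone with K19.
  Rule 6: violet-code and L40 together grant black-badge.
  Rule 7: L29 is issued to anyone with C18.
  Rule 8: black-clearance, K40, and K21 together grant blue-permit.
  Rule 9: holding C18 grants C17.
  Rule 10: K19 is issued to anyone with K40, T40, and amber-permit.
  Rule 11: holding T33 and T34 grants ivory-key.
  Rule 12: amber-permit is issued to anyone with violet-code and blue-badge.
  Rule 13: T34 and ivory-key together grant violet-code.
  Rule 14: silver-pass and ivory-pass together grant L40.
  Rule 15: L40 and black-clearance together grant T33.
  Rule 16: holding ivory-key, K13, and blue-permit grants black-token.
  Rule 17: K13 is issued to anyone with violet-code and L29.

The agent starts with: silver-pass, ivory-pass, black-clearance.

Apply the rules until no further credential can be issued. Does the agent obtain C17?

C17 would need C18 (Rule 9), but C18 is never granted.

No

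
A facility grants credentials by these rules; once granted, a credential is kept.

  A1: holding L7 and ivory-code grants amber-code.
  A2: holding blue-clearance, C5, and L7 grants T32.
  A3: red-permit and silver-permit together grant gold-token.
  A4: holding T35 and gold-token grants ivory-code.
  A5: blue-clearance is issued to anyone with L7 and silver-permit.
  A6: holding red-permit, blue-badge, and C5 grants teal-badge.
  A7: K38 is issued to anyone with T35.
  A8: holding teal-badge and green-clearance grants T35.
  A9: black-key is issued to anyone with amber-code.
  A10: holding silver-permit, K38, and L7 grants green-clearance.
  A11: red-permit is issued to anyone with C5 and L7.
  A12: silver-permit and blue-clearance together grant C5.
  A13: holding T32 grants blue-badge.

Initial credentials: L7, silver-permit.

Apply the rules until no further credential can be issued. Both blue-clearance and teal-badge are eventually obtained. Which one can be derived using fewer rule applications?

blue-clearance

blue-clearance: Holding L7 and silver-permit grants blue-clearance (A5). [1 rule application]
teal-badge: Holding L7 and silver-permit grants blue-clearance (A5). Holding silver-permit and blue-clearance grants C5 (A12). Holding blue-clearance, C5, and L7 grants T32 (A2). Holding C5 and L7 grants red-permit (A11). Holding T32 grants blue-badge (A13). Holding red-permit, blue-badge, and C5 grants teal-badge (A6). [6 rule applications]
blue-clearance needs fewer.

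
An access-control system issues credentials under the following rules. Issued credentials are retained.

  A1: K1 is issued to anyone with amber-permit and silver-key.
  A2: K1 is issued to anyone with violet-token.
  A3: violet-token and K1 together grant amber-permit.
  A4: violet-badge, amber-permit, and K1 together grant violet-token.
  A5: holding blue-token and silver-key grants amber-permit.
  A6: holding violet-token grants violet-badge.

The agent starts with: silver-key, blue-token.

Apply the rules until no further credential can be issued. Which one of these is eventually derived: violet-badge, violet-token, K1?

K1

Holding blue-token and silver-key grants amber-permit (A5).
Holding amber-permit and silver-key grants K1 (A1).
violet-token would need violet-badge, amber-permit, and K1 (A4), but violet-badge is never granted. violet-badge would need violet-token (A6), but violet-token is never granted.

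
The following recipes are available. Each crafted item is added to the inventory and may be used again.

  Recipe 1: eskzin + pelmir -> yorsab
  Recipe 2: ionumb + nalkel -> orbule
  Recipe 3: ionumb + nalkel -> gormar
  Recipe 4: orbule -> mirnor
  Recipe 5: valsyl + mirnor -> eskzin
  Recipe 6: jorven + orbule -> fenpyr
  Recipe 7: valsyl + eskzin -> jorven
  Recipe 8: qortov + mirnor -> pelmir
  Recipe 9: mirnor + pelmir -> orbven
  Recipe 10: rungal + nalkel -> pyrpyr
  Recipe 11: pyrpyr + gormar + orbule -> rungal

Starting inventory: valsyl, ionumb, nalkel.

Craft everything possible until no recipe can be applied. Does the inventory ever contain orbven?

orbven would need mirnor and pelmir (Recipe 9), but pelmir is never obtained.

No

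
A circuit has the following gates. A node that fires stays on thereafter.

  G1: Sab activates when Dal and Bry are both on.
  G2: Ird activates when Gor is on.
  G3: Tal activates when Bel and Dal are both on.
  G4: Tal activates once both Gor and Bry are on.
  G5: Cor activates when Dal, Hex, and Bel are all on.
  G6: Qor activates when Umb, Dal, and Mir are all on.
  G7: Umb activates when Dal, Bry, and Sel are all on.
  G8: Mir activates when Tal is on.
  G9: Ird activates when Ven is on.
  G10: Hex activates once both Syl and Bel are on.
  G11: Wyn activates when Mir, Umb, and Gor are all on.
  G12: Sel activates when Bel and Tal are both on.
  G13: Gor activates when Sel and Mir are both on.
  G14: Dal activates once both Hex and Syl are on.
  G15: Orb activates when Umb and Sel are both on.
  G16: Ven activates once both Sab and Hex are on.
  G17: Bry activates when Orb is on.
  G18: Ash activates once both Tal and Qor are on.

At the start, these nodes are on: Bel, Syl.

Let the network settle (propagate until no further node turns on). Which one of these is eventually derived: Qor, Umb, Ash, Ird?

G10: Syl and Bel on → Hex on.
Hex and Syl are on, so Dal activates (G14).
Bel and Dal are on, so Tal activates (G3).
Bel and Tal are on, so Sel activates (G12).
Tal is on, so Mir activates (G8).
Sel and Mir are on, so Gor activates (G13).
G2: Gor on → Ird on.
Ash would need Tal and Qor (G18), but Qor never turns on. Qor would need Umb, Dal, and Mir (G6), but Umb never turns on. Umb would need Dal, Bry, and Sel (G7), but Bry never turns on.

Ird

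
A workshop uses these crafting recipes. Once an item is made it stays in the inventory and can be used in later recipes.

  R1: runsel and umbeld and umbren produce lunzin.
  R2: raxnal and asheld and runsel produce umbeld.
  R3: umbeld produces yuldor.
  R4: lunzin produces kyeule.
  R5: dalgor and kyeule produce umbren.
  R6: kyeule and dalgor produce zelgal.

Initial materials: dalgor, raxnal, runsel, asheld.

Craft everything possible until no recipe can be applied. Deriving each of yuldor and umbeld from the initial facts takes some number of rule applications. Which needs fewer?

umbeld: raxnal and asheld and runsel → umbeld (R2). [1 rule application]
yuldor: Using R2, raxnal, asheld, and runsel make umbeld. umbeld → yuldor (R3). [2 rule applications]
umbeld needs fewer.

umbeld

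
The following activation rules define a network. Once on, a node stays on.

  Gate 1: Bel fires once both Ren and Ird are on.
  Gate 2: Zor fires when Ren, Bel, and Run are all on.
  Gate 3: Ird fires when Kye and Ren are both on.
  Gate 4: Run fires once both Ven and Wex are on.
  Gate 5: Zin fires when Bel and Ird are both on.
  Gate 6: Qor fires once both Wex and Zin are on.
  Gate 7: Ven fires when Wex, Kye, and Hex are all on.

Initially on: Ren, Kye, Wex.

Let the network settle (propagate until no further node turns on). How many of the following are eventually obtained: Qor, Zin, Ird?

3

Kye and Ren are on, so Ird fires (Gate 3).
Ren and Ird are on, so Bel fires (Gate 1).
Gate 5: Bel and Ird on → Zin on.
Wex and Zin are on, so Qor fires (Gate 6).
Qor: reached.
Zin: reached.
Ird: reached.
All 3 are reached.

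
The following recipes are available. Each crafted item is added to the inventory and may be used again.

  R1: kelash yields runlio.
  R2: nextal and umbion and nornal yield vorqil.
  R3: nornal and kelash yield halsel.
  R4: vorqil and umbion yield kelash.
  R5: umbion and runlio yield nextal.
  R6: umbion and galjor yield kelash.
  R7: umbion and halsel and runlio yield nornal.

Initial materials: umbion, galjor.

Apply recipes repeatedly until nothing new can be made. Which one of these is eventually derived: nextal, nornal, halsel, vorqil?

nextal

umbion and galjor → kelash (R6).
Using R1, kelash makes runlio.
umbion and runlio → nextal (R5).
halsel would need nornal and kelash (R3), but nornal is never obtained. vorqil would need nextal, umbion, and nornal (R2), but nornal is never obtained. nornal would need umbion, halsel, and runlio (R7), but halsel is never obtained.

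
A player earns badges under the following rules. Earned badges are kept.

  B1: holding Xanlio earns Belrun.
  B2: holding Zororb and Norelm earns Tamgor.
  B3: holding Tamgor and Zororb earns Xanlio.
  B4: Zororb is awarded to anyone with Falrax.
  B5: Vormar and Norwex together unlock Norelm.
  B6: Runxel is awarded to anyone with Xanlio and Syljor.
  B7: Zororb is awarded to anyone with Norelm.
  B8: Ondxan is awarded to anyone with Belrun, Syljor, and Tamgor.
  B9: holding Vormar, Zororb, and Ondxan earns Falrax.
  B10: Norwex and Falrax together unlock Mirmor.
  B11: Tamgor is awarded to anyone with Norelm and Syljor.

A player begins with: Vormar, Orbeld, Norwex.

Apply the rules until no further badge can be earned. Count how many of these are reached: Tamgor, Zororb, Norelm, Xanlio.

With Vormar and Norwex, Norelm is earned (B5).
With Norelm, Zororb is earned (B7).
With Zororb and Norelm, Tamgor is earned (B2).
With Tamgor and Zororb, Xanlio is earned (B3).
Tamgor: reached.
Zororb: reached.
Norelm: reached.
Xanlio: reached.
All 4 are reached.

4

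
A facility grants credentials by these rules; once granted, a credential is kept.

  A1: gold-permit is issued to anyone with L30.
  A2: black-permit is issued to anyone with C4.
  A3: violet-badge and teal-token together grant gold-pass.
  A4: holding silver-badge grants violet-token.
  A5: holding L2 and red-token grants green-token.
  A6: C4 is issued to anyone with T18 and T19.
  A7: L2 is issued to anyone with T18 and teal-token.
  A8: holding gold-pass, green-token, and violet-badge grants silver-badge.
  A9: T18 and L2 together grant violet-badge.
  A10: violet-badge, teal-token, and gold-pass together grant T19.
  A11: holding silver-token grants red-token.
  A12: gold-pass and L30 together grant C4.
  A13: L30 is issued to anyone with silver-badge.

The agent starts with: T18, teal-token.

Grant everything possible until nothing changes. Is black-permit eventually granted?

Holding T18 and teal-token grants L2 (A7).
Holding T18 and L2 grants violet-badge (A9).
Holding violet-badge and teal-token grants gold-pass (A3).
Holding violet-badge, teal-token, and gold-pass grants T19 (A10).
Holding T18 and T19 grants C4 (A6).
Holding C4 grants black-permit (A2).

Yes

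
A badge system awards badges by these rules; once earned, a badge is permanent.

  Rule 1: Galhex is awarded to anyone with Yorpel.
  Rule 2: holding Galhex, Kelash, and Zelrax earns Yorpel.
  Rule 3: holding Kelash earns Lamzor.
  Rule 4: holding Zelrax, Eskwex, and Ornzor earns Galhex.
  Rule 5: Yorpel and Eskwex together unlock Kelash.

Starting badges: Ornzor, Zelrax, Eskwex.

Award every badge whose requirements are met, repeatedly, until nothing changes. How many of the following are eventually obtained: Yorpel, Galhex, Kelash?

With Zelrax, Eskwex, and Ornzor, Galhex is earned (Rule 4).
Yorpel would need Galhex, Kelash, and Zelrax (Rule 2), but Kelash is never earned.
Galhex: reached.
Kelash would need Yorpel and Eskwex (Rule 5), but Yorpel is never earned.
Reached: Galhex — 1 of the 3.

1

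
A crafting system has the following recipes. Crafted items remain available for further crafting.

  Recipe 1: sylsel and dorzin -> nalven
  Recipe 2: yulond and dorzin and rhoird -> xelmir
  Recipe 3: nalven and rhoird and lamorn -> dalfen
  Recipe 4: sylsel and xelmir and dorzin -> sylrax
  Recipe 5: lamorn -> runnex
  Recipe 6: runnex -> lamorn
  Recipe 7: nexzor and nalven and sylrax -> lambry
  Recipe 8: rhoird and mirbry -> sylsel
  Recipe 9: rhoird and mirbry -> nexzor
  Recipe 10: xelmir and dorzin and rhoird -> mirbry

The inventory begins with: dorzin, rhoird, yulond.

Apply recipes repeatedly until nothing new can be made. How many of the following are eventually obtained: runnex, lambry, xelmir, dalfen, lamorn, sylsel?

3

yulond and dorzin and rhoird -> xelmir (Recipe 2).
Using Recipe 10, xelmir, dorzin, and rhoird make mirbry.
rhoird and mirbry -> nexzor (Recipe 9).
Using Recipe 8, rhoird and mirbry make sylsel.
Using Recipe 4, sylsel, xelmir, and dorzin make sylrax.
sylsel and dorzin -> nalven (Recipe 1).
Using Recipe 7, nexzor, nalven, and sylrax make lambry.
runnex would need lamorn (Recipe 5), but lamorn is never obtained.
lambry: reached.
xelmir: reached.
dalfen would need nalven, rhoird, and lamorn (Recipe 3), but lamorn is never obtained.
lamorn would need runnex (Recipe 6), but runnex is never obtained.
sylsel: reached.
Reached: lambry, xelmir, and sylsel — 3 of the 6.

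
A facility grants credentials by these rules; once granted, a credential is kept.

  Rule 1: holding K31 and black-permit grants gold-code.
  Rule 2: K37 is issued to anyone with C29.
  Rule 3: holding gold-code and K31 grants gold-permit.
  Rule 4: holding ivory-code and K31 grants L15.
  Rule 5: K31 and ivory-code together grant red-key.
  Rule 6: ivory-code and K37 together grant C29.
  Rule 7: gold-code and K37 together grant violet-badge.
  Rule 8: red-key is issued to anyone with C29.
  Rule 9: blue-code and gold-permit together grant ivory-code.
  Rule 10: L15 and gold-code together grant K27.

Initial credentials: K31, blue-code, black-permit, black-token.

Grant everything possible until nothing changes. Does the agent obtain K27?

Yes

Holding K31 and black-permit grants gold-code (Rule 1).
Holding gold-code and K31 grants gold-permit (Rule 3).
Holding blue-code and gold-permit grants ivory-code (Rule 9).
Holding ivory-code and K31 grants L15 (Rule 4).
Holding L15 and gold-code grants K27 (Rule 10).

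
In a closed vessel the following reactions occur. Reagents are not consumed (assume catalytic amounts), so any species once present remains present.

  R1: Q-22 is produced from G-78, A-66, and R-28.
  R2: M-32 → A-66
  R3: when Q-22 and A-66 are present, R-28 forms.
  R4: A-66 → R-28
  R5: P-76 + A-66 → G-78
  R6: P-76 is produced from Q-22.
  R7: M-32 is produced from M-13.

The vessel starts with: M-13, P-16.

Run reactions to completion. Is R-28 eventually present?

M-13 present → M-32 forms (R7).
M-32 present → A-66 forms (R2).
A-66 present → R-28 forms (R4).

Yes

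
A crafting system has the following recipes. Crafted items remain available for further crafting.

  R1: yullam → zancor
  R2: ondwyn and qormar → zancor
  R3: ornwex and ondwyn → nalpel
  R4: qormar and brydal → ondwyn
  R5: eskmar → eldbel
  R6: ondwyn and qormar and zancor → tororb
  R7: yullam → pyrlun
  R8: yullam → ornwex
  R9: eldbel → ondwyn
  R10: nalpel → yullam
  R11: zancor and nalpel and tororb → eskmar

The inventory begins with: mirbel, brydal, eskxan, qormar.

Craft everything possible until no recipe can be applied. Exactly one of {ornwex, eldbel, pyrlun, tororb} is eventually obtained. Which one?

tororb

Using R4, qormar and brydal make ondwyn.
Using R2, ondwyn and qormar make zancor.
ondwyn and qormar and zancor → tororb (R6).
eldbel would need eskmar (R5), but eskmar is never obtained. pyrlun would need yullam (R7), but yullam is never obtained. ornwex would need yullam (R8), but yullam is never obtained.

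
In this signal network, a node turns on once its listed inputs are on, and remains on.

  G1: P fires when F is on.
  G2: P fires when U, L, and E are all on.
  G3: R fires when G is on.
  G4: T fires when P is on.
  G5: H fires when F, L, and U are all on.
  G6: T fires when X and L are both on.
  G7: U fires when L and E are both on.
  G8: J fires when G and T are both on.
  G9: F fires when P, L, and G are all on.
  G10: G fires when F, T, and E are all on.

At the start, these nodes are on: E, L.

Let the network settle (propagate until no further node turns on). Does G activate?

No

G would need F, T, and E (G10), but F never turns on.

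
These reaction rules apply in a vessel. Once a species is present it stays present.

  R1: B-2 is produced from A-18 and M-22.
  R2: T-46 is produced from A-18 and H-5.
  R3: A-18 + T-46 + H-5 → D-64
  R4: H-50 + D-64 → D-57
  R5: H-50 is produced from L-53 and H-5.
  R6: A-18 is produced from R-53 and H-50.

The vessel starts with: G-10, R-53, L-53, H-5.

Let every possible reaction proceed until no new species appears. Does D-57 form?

Yes

L-53 and H-5 present → H-50 forms (R5).
R-53 and H-50 present → A-18 forms (R6).
A-18 and H-5 present → T-46 forms (R2).
A-18, T-46, and H-5 present → D-64 forms (R3).
H-50 and D-64 present → D-57 forms (R4).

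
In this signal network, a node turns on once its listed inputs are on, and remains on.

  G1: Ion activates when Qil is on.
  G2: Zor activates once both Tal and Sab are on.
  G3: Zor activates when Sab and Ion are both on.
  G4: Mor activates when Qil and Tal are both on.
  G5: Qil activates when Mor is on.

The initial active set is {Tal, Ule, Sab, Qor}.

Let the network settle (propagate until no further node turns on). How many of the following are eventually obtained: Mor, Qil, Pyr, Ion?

0

Mor would need Qil and Tal (G4), but Qil never turns on.
Qil would need Mor (G5), but Mor never turns on.
No rule produces Pyr, and it is not given.
Ion would need Qil (G1), but Qil never turns on.
None of the 4 are reached.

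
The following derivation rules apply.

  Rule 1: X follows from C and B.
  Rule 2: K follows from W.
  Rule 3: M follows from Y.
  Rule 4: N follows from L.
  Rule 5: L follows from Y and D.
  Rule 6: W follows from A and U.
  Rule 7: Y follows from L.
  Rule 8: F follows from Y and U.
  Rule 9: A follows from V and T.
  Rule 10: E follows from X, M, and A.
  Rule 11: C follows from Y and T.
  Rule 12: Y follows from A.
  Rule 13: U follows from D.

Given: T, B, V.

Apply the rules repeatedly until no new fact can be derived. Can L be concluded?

L would need Y and D (Rule 5), but D is never established.

No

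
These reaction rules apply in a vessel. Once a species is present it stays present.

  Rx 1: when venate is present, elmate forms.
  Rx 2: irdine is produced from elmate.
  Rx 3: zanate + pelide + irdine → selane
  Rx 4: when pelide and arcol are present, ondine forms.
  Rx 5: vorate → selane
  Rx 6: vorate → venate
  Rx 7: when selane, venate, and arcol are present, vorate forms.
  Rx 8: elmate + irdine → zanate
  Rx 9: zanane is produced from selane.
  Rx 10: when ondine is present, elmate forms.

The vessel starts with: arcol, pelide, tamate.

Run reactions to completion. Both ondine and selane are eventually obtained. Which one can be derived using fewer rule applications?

ondine

ondine: pelide and arcol present → ondine forms (Rx 4). [1 rule application]
selane: pelide and arcol present → ondine forms (Rx 4). ondine present → elmate forms (Rx 10). elmate present → irdine forms (Rx 2). elmate and irdine present → zanate forms (Rx 8). zanate, pelide, and irdine present → selane forms (Rx 3). [5 rule applications]
ondine needs fewer.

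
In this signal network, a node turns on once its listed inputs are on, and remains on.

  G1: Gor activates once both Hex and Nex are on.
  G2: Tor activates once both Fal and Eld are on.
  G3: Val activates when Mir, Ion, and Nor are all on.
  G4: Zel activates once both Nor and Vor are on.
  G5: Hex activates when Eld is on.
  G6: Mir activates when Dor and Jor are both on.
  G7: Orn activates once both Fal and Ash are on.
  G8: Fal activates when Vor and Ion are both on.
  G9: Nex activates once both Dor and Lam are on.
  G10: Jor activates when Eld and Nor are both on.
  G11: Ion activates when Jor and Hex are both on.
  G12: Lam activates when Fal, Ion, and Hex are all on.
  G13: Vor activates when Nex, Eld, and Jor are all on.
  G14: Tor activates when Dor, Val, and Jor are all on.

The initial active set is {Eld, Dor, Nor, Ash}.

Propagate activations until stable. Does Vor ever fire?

No

Vor would need Nex, Eld, and Jor (G13), but Nex never turns on.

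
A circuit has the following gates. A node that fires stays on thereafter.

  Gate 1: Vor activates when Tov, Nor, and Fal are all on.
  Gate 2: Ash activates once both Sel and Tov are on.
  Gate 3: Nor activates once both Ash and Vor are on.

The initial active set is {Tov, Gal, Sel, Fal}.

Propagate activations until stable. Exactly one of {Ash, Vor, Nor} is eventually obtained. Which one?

Ash

Gate 2: Sel and Tov on → Ash on.
Nor would need Ash and Vor (Gate 3), but Vor never turns on. Vor would need Tov, Nor, and Fal (Gate 1), but Nor never turns on.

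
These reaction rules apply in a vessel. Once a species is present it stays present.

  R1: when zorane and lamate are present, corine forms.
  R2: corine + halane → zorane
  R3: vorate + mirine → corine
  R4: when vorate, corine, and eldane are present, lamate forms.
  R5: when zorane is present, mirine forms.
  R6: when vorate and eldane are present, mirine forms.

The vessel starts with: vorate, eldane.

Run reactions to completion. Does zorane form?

zorane would need corine and halane (R2), but halane never forms.

No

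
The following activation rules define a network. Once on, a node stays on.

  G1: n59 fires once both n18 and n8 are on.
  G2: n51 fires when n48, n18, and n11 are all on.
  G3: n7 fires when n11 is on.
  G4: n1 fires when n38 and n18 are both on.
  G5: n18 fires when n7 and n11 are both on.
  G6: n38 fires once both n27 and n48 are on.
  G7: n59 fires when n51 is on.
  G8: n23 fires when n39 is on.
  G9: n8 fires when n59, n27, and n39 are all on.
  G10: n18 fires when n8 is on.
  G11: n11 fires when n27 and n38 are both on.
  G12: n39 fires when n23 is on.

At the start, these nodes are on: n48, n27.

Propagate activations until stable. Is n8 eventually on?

No

n8 would need n59, n27, and n39 (G9), but n39 never turns on.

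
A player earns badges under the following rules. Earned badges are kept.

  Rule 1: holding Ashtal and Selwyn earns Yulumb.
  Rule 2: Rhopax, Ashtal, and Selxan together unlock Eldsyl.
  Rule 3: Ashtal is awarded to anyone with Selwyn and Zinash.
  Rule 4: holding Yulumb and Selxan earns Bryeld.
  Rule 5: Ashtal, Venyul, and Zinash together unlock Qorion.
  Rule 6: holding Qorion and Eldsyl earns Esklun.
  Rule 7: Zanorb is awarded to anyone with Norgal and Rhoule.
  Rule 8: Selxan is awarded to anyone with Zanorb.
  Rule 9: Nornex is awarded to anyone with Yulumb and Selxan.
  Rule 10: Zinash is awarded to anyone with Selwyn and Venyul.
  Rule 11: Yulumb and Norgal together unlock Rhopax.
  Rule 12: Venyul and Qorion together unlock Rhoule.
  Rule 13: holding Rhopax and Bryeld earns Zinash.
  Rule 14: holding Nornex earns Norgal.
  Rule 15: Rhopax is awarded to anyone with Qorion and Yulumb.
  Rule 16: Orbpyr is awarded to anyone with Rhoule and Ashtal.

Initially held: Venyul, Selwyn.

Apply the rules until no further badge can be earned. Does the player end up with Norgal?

Norgal would need Nornex (Rule 14), but Nornex is never earned.

No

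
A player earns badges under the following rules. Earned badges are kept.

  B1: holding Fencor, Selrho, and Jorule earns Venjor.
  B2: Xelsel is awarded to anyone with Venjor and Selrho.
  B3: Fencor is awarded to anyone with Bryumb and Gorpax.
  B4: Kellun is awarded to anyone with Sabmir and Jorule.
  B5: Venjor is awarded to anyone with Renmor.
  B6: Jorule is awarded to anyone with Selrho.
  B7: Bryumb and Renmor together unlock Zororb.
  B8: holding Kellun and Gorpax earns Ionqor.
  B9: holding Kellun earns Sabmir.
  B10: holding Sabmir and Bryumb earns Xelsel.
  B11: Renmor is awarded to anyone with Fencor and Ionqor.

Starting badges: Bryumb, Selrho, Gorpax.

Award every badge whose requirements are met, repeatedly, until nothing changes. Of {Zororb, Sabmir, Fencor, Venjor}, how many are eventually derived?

2

With Selrho, Jorule is earned (B6).
With Bryumb and Gorpax, Fencor is earned (B3).
With Fencor, Selrho, and Jorule, Venjor is earned (B1).
Zororb would need Bryumb and Renmor (B7), but Renmor is never earned.
Sabmir would need Kellun (B9), but Kellun is never earned.
Fencor: reached.
Venjor: reached.
Reached: Fencor and Venjor — 2 of the 4.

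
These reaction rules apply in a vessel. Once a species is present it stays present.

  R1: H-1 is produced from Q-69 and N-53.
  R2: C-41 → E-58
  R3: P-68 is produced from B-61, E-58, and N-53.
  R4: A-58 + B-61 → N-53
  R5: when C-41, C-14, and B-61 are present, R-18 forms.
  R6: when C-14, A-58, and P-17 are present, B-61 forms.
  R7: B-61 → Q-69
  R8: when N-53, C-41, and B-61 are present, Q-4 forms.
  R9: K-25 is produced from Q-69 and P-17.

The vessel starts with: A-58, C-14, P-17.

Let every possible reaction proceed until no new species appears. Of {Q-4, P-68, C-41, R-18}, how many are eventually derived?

0

Q-4 would need N-53, C-41, and B-61 (R8), but C-41 never forms.
P-68 would need B-61, E-58, and N-53 (R3), but E-58 never forms.
No rule produces C-41, and it is not given.
R-18 would need C-41, C-14, and B-61 (R5), but C-41 never forms.
None of the 4 are reached.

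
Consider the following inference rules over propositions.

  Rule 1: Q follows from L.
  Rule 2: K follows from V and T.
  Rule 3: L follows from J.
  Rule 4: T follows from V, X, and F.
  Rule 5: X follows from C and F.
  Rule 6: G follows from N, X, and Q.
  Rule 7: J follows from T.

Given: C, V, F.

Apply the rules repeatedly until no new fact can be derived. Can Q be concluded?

C and F hold, so X follows (Rule 5).
From V, X, and F, Rule 4 gives T.
T holds, so J follows (Rule 7).
From J, Rule 3 gives L.
From L, Rule 1 gives Q.

Yes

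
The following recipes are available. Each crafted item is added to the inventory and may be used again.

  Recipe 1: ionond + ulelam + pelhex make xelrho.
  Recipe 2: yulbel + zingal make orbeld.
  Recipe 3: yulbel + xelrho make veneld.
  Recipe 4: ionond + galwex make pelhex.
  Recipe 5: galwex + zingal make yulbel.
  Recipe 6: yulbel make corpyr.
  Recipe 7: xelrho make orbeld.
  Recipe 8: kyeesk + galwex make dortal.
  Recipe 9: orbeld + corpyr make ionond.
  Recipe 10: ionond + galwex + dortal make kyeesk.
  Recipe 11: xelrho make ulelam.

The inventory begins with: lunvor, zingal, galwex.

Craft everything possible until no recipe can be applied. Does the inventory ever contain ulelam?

ulelam would need xelrho (Recipe 11), but xelrho is never obtained.

No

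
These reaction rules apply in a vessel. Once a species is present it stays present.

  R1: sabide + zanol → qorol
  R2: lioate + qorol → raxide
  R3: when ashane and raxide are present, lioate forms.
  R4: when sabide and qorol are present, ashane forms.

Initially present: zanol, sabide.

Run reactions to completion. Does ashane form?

sabide and zanol present → qorol forms (R1).
sabide and qorol present → ashane forms (R4).

Yes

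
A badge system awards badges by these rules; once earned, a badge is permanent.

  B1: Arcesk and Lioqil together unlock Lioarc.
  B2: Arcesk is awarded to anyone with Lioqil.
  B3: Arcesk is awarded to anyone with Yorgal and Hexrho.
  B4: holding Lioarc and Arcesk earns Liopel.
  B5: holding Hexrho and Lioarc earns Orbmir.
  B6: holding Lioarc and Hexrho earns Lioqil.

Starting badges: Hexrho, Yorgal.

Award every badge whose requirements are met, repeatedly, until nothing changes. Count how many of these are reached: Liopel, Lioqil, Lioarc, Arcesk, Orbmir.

1

With Yorgal and Hexrho, Arcesk is earned (B3).
Liopel would need Lioarc and Arcesk (B4), but Lioarc is never earned.
Lioqil would need Lioarc and Hexrho (B6), but Lioarc is never earned.
Lioarc would need Arcesk and Lioqil (B1), but Lioqil is never earned.
Arcesk: reached.
Orbmir would need Hexrho and Lioarc (B5), but Lioarc is never earned.
Reached: Arcesk — 1 of the 5.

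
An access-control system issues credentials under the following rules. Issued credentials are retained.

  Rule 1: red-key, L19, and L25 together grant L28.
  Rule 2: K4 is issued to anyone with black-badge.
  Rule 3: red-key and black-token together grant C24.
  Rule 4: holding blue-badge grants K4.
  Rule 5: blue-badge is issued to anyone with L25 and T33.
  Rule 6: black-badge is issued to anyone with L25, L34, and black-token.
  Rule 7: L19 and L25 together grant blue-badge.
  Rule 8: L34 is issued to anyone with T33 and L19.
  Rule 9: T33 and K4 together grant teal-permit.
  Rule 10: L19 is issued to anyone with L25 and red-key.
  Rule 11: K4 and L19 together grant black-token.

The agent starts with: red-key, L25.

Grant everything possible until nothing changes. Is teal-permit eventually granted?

teal-permit would need T33 and K4 (Rule 9), but T33 is never granted.

No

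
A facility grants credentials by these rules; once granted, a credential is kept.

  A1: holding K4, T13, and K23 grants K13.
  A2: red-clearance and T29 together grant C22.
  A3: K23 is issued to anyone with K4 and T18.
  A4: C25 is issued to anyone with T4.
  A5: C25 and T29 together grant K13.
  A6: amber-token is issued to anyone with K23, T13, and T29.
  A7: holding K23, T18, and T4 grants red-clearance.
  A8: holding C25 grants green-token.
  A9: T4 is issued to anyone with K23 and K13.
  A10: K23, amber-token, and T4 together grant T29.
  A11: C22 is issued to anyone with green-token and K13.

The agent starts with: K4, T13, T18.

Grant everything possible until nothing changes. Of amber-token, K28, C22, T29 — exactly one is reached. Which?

C22

Holding K4 and T18 grants K23 (A3).
Holding K4, T13, and K23 grants K13 (A1).
Holding K23 and K13 grants T4 (A9).
Holding T4 grants C25 (A4).
Holding C25 grants green-token (A8).
Holding green-token and K13 grants C22 (A11).
No rule produces K28, and it is not given. amber-token would need K23, T13, and T29 (A6), but T29 is never granted. T29 would need K23, amber-token, and T4 (A10), but amber-token is never granted.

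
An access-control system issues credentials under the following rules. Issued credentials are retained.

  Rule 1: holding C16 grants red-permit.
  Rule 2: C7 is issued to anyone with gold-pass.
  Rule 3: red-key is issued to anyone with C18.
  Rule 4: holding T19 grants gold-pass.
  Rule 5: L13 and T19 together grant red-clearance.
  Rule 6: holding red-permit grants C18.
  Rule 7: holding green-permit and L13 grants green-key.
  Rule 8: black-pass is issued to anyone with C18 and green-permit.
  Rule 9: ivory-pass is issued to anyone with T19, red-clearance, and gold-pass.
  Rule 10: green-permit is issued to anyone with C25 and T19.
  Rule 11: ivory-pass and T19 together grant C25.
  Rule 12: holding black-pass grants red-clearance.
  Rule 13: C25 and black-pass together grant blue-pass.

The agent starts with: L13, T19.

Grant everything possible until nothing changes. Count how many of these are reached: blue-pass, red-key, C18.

0

blue-pass would need C25 and black-pass (Rule 13), but black-pass is never granted.
red-key would need C18 (Rule 3), but C18 is never granted.
C18 would need red-permit (Rule 6), but red-permit is never granted.
None of the 3 are reached.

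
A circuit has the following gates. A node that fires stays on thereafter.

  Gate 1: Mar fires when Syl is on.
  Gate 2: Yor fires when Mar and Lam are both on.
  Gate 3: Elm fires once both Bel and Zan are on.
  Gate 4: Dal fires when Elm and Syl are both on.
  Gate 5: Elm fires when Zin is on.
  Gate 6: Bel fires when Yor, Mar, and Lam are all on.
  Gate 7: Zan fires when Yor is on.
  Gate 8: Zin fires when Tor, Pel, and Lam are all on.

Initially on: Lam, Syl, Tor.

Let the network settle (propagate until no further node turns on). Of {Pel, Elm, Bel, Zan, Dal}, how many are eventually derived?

Syl is on, so Mar fires (Gate 1).
Mar and Lam are on, so Yor fires (Gate 2).
Yor, Mar, and Lam are on, so Bel fires (Gate 6).
Yor is on, so Zan fires (Gate 7).
Bel and Zan are on, so Elm fires (Gate 3).
Elm and Syl are on, so Dal fires (Gate 4).
No rule produces Pel, and it is not given.
Elm: reached.
Bel: reached.
Zan: reached.
Dal: reached.
Reached: Elm, Bel, Zan, and Dal — 4 of the 5.

4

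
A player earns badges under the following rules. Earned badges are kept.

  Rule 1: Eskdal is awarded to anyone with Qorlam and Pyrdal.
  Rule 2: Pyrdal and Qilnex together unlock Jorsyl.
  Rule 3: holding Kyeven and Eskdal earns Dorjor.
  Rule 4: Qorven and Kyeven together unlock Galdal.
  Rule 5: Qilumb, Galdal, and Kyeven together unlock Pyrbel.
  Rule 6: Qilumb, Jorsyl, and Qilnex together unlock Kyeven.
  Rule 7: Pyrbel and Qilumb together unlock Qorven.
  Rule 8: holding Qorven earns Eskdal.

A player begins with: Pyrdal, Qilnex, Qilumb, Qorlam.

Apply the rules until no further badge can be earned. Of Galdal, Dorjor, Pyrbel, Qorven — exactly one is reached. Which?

With Pyrdal and Qilnex, Jorsyl is earned (Rule 2).
With Qorlam and Pyrdal, Eskdal is earned (Rule 1).
With Qilumb, Jorsyl, and Qilnex, Kyeven is earned (Rule 6).
With Kyeven and Eskdal, Dorjor is earned (Rule 3).
Qorven would need Pyrbel and Qilumb (Rule 7), but Pyrbel is never earned. Pyrbel would need Qilumb, Galdal, and Kyeven (Rule 5), but Galdal is never earned. Galdal would need Qorven and Kyeven (Rule 4), but Qorven is never earned.

Dorjor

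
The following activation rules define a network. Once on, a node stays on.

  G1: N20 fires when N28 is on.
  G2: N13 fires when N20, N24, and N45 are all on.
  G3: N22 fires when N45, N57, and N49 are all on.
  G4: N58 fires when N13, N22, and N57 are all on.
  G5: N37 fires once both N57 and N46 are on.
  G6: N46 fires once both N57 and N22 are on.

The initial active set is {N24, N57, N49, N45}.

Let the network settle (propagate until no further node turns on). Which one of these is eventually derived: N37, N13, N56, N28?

N37

N45, N57, and N49 are on, so N22 fires (G3).
G6: N57 and N22 on → N46 on.
G5: N57 and N46 on → N37 on.
No rule produces N56, and it is not given. N13 would need N20, N24, and N45 (G2), but N20 never turns on. No rule produces N28, and it is not given.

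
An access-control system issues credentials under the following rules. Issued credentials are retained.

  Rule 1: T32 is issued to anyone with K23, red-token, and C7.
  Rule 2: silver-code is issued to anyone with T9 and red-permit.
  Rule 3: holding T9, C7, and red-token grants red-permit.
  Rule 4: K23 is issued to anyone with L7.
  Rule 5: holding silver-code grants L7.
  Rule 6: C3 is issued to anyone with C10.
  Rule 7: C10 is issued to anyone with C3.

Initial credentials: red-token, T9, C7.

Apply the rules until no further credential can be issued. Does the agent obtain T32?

Yes

Holding T9, C7, and red-token grants red-permit (Rule 3).
Holding T9 and red-permit grants silver-code (Rule 2).
Holding silver-code grants L7 (Rule 5).
Holding L7 grants K23 (Rule 4).
Holding K23, red-token, and C7 grants T32 (Rule 1).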